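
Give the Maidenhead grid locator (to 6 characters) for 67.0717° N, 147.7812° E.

QP37vb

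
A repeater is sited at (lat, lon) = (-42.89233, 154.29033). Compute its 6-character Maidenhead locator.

QE77dc

Offset from 180°W / 90°S: lon 334.2903°, lat 47.1077°.
Field (20°×10°, letters A–R): 334.2903/20 → 16 → Q, 47.1077/10 → 4 → E; chars QE.
Square (2°×1°, digits 0–9): 14.2903/2 → 7, 7.1077/1 → 7; chars 77.
Subsquare (5′×2.5′, letters a–x): 0.2903/0.0833333 → 3 → d, 0.1077/0.0416667 → 2 → c; chars dc.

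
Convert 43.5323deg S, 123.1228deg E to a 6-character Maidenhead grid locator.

Add 180° to longitude and 90° to latitude: 303.1228, 46.4677.
Field: 303.1228/20 → 15 → P, 46.4677/10 → 4 → E; chars PE.
Square: 3.1228/2 → 1, 6.4677/1 → 6; chars 16.
Subsquare: 1.1228/0.0833333 → 13 → n, 0.4677/0.0416667 → 11 → l; chars nl.

PE16nl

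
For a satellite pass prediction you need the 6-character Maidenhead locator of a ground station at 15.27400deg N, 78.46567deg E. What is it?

MK95fg

Offset from 180°W / 90°S: lon 258.4657°, lat 105.2740°.
Field: lon ⌊258.4657/20⌋ = 12 → M; lat ⌊105.2740/10⌋ = 10 → K.
Square: lon ⌊18.4657/2⌋ = 9; lat ⌊5.2740/1⌋ = 5.
Subsquare: lon ⌊0.4657/0.0833333⌋ = 5 → f; lat ⌊0.2740/0.0416667⌋ = 6 → g.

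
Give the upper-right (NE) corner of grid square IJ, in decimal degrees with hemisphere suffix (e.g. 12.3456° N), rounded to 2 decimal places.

10.00° N, 0.00° E

Field I=8, J=9: +8·20° lon, +9·10° lat → SW at lon -20°, lat 0°.
Cell spans 20° lon × 10° lat. NE corner is SW corner plus one full cell.
latitude 10.00° N, longitude 0.00° E.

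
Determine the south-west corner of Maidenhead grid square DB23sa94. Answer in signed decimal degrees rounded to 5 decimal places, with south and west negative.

-76.98333, -114.42500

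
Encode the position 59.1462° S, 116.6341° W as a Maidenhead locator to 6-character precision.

Offset from 180°W / 90°S: lon 63.3659°, lat 30.8538°.
Field: lon ⌊63.3659/20⌋ = 3 → D; lat ⌊30.8538/10⌋ = 3 → D.
Square: lon ⌊3.3659/2⌋ = 1; lat ⌊0.8538/1⌋ = 0.
Subsquare: lon ⌊1.3659/0.0833333⌋ = 16 → q; lat ⌊0.8538/0.0416667⌋ = 20 → u.

DD10qu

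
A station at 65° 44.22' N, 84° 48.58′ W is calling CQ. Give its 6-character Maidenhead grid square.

Add 180° to longitude and 90° to latitude: 95.1903, 155.7370.
Field: lon ⌊95.1903/20⌋ = 4 → E; lat ⌊155.7370/10⌋ = 15 → P.
Square: lon ⌊15.1903/2⌋ = 7; lat ⌊5.7370/1⌋ = 5.
Subsquare: lon ⌊1.1903/0.0833333⌋ = 14 → o; lat ⌊0.7370/0.0416667⌋ = 17 → r.

EP75or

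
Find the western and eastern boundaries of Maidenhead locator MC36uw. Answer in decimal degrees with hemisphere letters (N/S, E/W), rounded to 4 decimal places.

67.6667° E, 67.7500° E

Field M=12, C=2: +12·20° lon, +2·10° lat → SW at lon 60°, lat -70°.
Square 3, 6: +3·2° lon, +6·1° lat → SW at lon 66°, lat -64°.
Subsquare u=20, w=22: +20·0.0833333° lon, +22·0.0416667° lat → SW at lon 67.6667°, lat -63.0833°.
Cell spans 0.0833333° lon × 0.0416667° lat.
west 67.6667° E, east 67.7500° E.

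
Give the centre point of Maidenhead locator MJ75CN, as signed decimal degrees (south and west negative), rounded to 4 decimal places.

Field M=12, J=9: +12·20° lon, +9·10° lat → SW at lon 60°, lat 0°.
Square 7, 5: +7·2° lon, +5·1° lat → SW at lon 74°, lat 5°.
Subsquare c=2, n=13: +2·0.0833333° lon, +13·0.0416667° lat → SW at lon 74.1667°, lat 5.54167°.
Cell spans 0.0833333° lon × 0.0416667° lat. Centre is SW corner plus half of each.
latitude 5.5625, longitude 74.2083.

5.5625, 74.2083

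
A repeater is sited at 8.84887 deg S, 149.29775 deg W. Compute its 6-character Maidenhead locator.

Add 180° to longitude and 90° to latitude: 30.7022, 81.1511.
Field (20°×10°, letters A–R): 30.7022/20 → 1 → B, 81.1511/10 → 8 → I; chars BI.
Square (2°×1°, digits 0–9): 10.7022/2 → 5, 1.1511/1 → 1; chars 51.
Subsquare (5′×2.5′, letters a–x): 0.7022/0.0833333 → 8 → i, 0.1511/0.0416667 → 3 → d; chars id.

BI51id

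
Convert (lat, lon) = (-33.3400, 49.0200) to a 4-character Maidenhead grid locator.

Offset from 180°W / 90°S: lon 229.02°, lat 56.66°.
Field: 229.02/20 → 11 → L, 56.66/10 → 5 → F; chars LF.
Square: 9.02/2 → 4, 6.66/1 → 6; chars 46.

LF46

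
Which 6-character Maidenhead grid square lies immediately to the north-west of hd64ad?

HD54xe

Longitude subsquare a = 0; −1 → -1, wraps to 23 = x, carry into square.
Longitude square 6; −1 → 5.
Latitude subsquare d = 3; +1 → 4 = e.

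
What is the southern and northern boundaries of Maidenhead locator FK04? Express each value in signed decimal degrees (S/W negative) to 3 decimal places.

14.000, 15.000

Field F=5, K=10: +5·20° lon, +10·10° lat → SW at lon -80°, lat 10°.
Square 0, 4: +0·2° lon, +4·1° lat → SW at lon -80°, lat 14°.
Cell spans 2° lon × 1° lat.
south 14.000, north 15.000.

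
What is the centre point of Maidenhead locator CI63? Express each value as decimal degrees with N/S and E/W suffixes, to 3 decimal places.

6.500° S, 127.000° W

Field C=2, I=8: +2·20° lon, +8·10° lat → SW at lon -140°, lat -10°.
Square 6, 3: +6·2° lon, +3·1° lat → SW at lon -128°, lat -7°.
Cell spans 2° lon × 1° lat. Centre is SW corner plus half of each.
latitude 6.500° S, longitude 127.000° W.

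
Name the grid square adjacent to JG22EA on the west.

Longitude subsquare e = 4; −1 → 3 = d.
The latitude characters are unchanged.

JG22da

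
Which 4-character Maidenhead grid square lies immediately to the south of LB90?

Latitude square 0; −1 → -1, wraps to 9, carry into field.
Latitude field B = 1; −1 → 0 = A.
The longitude characters are unchanged.

LA99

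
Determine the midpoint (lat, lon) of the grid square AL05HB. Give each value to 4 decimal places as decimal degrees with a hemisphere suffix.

25.0625° N, 179.3750° W

Field A=0, L=11: +0·20° lon, +11·10° lat → SW at lon -180°, lat 20°.
Square 0, 5: +0·2° lon, +5·1° lat → SW at lon -180°, lat 25°.
Subsquare h=7, b=1: +7·0.0833333° lon, +1·0.0416667° lat → SW at lon -179.417°, lat 25.0417°.
Cell spans 0.0833333° lon × 0.0416667° lat. Centre is SW corner plus half of each.
latitude 25.0625° N, longitude 179.3750° W.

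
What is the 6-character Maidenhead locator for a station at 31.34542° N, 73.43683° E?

Offset from 180°W / 90°S: lon 253.4368°, lat 121.3454°.
Field: lon ⌊253.4368/20⌋ = 12 → M; lat ⌊121.3454/10⌋ = 12 → M.
Square: lon ⌊13.4368/2⌋ = 6; lat ⌊1.3454/1⌋ = 1.
Subsquare: lon ⌊1.4368/0.0833333⌋ = 17 → r; lat ⌊0.3454/0.0416667⌋ = 8 → i.

MM61ri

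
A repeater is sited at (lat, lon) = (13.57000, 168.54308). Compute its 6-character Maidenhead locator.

Offset from 180°W / 90°S: lon 348.5431°, lat 103.5700°.
Field: 348.5431/20 → 17 → R, 103.5700/10 → 10 → K; chars RK.
Square: 8.5431/2 → 4, 3.5700/1 → 3; chars 43.
Subsquare: 0.5431/0.0833333 → 6 → g, 0.5700/0.0416667 → 13 → n; chars gn.

RK43gn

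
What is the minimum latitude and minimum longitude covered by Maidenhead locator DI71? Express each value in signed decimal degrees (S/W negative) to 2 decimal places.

-9.00, -106.00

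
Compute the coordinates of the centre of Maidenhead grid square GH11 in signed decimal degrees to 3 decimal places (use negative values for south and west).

Field G=6, H=7: +6·20° lon, +7·10° lat → SW at lon -60°, lat -20°.
Square 1, 1: +1·2° lon, +1·1° lat → SW at lon -58°, lat -19°.
Cell spans 2° lon × 1° lat. Centre is SW corner plus half of each.
latitude -18.500, longitude -57.000.

-18.500, -57.000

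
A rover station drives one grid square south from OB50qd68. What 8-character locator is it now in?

OB50qd67

Latitude extended square 8; −1 → 7.
The longitude characters are unchanged.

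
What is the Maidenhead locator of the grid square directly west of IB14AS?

IB04xs

Longitude subsquare a = 0; −1 → -1, wraps to 23 = x, carry into square.
Longitude square 1; −1 → 0.
The latitude characters are unchanged.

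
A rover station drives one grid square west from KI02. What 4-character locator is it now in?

Longitude square 0; −1 → -1, wraps to 9, carry into field.
Longitude field K = 10; −1 → 9 = J.
The latitude characters are unchanged.

JI92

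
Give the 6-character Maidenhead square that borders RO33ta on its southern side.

Latitude subsquare a = 0; −1 → -1, wraps to 23 = x, carry into square.
Latitude square 3; −1 → 2.
The longitude characters are unchanged.

RO32tx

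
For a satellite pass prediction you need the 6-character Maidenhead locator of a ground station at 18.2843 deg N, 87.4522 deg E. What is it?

NK38rg

Add 180° to longitude and 90° to latitude: 267.4522, 108.2843.
Field: lon ⌊267.4522/20⌋ = 13 → N; lat ⌊108.2843/10⌋ = 10 → K.
Square: lon ⌊7.4522/2⌋ = 3; lat ⌊8.2843/1⌋ = 8.
Subsquare: lon ⌊1.4522/0.0833333⌋ = 17 → r; lat ⌊0.2843/0.0416667⌋ = 6 → g.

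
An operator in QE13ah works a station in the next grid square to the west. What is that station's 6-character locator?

QE03xh

Longitude subsquare a = 0; −1 → -1, wraps to 23 = x, carry into square.
Longitude square 1; −1 → 0.
The latitude characters are unchanged.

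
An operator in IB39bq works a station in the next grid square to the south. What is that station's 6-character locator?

IB39bp

Latitude subsquare q = 16; −1 → 15 = p.
The longitude characters are unchanged.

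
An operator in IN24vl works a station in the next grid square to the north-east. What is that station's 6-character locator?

IN24wm

Longitude subsquare v = 21; +1 → 22 = w.
Latitude subsquare l = 11; +1 → 12 = m.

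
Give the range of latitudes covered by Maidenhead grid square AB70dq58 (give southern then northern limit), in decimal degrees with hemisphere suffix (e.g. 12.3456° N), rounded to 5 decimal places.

Field A=0, B=1: +0·20° lon, +1·10° lat → SW at lon -180°, lat -80°.
Square 7, 0: +7·2° lon, +0·1° lat → SW at lon -166°, lat -80°.
Subsquare d=3, q=16: +3·0.0833333° lon, +16·0.0416667° lat → SW at lon -165.75°, lat -79.3333°.
Extended square 5, 8: +5·0.00833333° lon, +8·0.00416667° lat → SW at lon -165.708°, lat -79.3°.
Cell spans 0.00833333° lon × 0.00416667° lat.
south 79.30000° S, north 79.29583° S.

79.30000° S, 79.29583° S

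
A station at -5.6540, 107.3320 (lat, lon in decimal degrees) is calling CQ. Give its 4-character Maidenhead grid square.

Add 180° to longitude and 90° to latitude: 287.33, 84.35.
Field: lon ⌊287.33/20⌋ = 14 → O; lat ⌊84.35/10⌋ = 8 → I.
Square: lon ⌊7.33/2⌋ = 3; lat ⌊4.35/1⌋ = 4.

OI34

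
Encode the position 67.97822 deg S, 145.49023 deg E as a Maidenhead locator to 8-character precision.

QC22ra85

Shift to the Maidenhead origin (180°W, 90°S): lon 325.49023, lat 22.02178.
Field: lon ⌊325.49023/20⌋ = 16 → Q; lat ⌊22.02178/10⌋ = 2 → C.
Square: lon ⌊5.49023/2⌋ = 2; lat ⌊2.02178/1⌋ = 2.
Subsquare: lon ⌊1.49023/0.0833333⌋ = 17 → r; lat ⌊0.02178/0.0416667⌋ = 0 → a.
Extended square: lon ⌊0.07356/0.00833333⌋ = 8; lat ⌊0.02178/0.00416667⌋ = 5.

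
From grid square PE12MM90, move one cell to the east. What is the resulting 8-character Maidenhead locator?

PE12nm00

Longitude extended square 9; +1 → 10, wraps to 0, carry into subsquare.
Longitude subsquare m = 12; +1 → 13 = n.
The latitude characters are unchanged.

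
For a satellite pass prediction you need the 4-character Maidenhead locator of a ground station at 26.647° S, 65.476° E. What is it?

MG23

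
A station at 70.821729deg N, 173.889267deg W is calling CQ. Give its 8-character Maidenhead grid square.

AQ30bt37

Offset from 180°W / 90°S: lon 6.11073°, lat 160.82173°.
Field: 6.11073/20 → 0 → A, 160.82173/10 → 16 → Q; chars AQ.
Square: 6.11073/2 → 3, 0.82173/1 → 0; chars 30.
Subsquare: 0.11073/0.0833333 → 1 → b, 0.82173/0.0416667 → 19 → t; chars bt.
Extended square: 0.02740/0.00833333 → 3, 0.03006/0.00416667 → 7; chars 37.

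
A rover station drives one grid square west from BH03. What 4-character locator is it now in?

Longitude square 0; −1 → -1, wraps to 9, carry into field.
Longitude field B = 1; −1 → 0 = A.
The latitude characters are unchanged.

AH93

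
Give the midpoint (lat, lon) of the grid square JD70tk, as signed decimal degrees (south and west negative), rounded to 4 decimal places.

Field J=9, D=3: +9·20° lon, +3·10° lat → SW at lon 0°, lat -60°.
Square 7, 0: +7·2° lon, +0·1° lat → SW at lon 14°, lat -60°.
Subsquare t=19, k=10: +19·0.0833333° lon, +10·0.0416667° lat → SW at lon 15.5833°, lat -59.5833°.
Cell spans 0.0833333° lon × 0.0416667° lat. Centre is SW corner plus half of each.
latitude -59.5625, longitude 15.6250.

-59.5625, 15.6250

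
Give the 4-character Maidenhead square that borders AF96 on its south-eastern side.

BF05

Longitude square 9; +1 → 10, wraps to 0, carry into field.
Longitude field A = 0; +1 → 1 = B.
Latitude square 6; −1 → 5.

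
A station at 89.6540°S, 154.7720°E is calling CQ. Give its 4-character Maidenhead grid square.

Shift to the Maidenhead origin (180°W, 90°S): lon 334.77, lat 0.35.
Field: 334.77/20 → 16 → Q, 0.35/10 → 0 → A; chars QA.
Square: 14.77/2 → 7, 0.35/1 → 0; chars 70.

QA70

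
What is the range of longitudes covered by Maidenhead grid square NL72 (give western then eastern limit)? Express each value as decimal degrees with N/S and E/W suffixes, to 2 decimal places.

94.00° E, 96.00° E

Field N=13, L=11: +13·20° lon, +11·10° lat → SW at lon 80°, lat 20°.
Square 7, 2: +7·2° lon, +2·1° lat → SW at lon 94°, lat 22°.
Cell spans 2° lon × 1° lat.
west 94.00° E, east 96.00° E.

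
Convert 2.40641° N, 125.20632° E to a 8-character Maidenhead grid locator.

PJ22oj47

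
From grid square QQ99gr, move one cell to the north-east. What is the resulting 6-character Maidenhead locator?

QQ99hs

Longitude subsquare g = 6; +1 → 7 = h.
Latitude subsquare r = 17; +1 → 18 = s.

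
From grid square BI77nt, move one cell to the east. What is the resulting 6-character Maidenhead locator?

BI77ot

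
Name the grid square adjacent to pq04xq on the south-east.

Longitude subsquare x = 23; +1 → 24, wraps to 0 = a, carry into square.
Longitude square 0; +1 → 1.
Latitude subsquare q = 16; −1 → 15 = p.

PQ14ap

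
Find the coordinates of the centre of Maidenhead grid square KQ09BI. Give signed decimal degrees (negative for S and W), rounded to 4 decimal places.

Field K=10, Q=16: +10·20° lon, +16·10° lat → SW at lon 20°, lat 70°.
Square 0, 9: +0·2° lon, +9·1° lat → SW at lon 20°, lat 79°.
Subsquare b=1, i=8: +1·0.0833333° lon, +8·0.0416667° lat → SW at lon 20.0833°, lat 79.3333°.
Cell spans 0.0833333° lon × 0.0416667° lat. Centre is SW corner plus half of each.
latitude 79.3542, longitude 20.1250.

79.3542, 20.1250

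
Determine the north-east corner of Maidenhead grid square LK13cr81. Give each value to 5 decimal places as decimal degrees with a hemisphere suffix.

Field L=11, K=10: +11·20° lon, +10·10° lat → SW at lon 40°, lat 10°.
Square 1, 3: +1·2° lon, +3·1° lat → SW at lon 42°, lat 13°.
Subsquare c=2, r=17: +2·0.0833333° lon, +17·0.0416667° lat → SW at lon 42.1667°, lat 13.7083°.
Extended square 8, 1: +8·0.00833333° lon, +1·0.00416667° lat → SW at lon 42.2333°, lat 13.7125°.
Cell spans 0.00833333° lon × 0.00416667° lat. NE corner is SW corner plus one full cell.
latitude 13.71667° N, longitude 42.24167° E.

13.71667° N, 42.24167° E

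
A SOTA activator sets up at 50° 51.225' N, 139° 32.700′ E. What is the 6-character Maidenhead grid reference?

Add 180° to longitude and 90° to latitude: 319.5450, 140.8537.
Field (20°×10°, letters A–R): 319.5450/20 → 15 → P, 140.8537/10 → 14 → O; chars PO.
Square (2°×1°, digits 0–9): 19.5450/2 → 9, 0.8537/1 → 0; chars 90.
Subsquare (5′×2.5′, letters a–x): 1.5450/0.0833333 → 18 → s, 0.8537/0.0416667 → 20 → u; chars su.

PO90su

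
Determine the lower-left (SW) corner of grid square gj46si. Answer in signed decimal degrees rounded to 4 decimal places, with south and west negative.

Field G=6, J=9: +6·20° lon, +9·10° lat → SW at lon -60°, lat 0°.
Square 4, 6: +4·2° lon, +6·1° lat → SW at lon -52°, lat 6°.
Subsquare s=18, i=8: +18·0.0833333° lon, +8·0.0416667° lat → SW at lon -50.5°, lat 6.33333°.
latitude 6.3333, longitude -50.5000.

6.3333, -50.5000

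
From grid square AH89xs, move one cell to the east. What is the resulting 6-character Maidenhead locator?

Longitude subsquare x = 23; +1 → 24, wraps to 0 = a, carry into square.
Longitude square 8; +1 → 9.
The latitude characters are unchanged.

AH99as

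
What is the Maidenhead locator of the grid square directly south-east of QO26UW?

QO26vv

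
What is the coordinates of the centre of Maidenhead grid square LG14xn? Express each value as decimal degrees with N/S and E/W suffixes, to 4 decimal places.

Field L=11, G=6: +11·20° lon, +6·10° lat → SW at lon 40°, lat -30°.
Square 1, 4: +1·2° lon, +4·1° lat → SW at lon 42°, lat -26°.
Subsquare x=23, n=13: +23·0.0833333° lon, +13·0.0416667° lat → SW at lon 43.9167°, lat -25.4583°.
Cell spans 0.0833333° lon × 0.0416667° lat. Centre is SW corner plus half of each.
latitude 25.4375° S, longitude 43.9583° E.

25.4375° S, 43.9583° E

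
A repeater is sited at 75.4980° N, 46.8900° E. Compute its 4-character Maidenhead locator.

LQ35

Offset from 180°W / 90°S: lon 226.89°, lat 165.50°.
Field (20°×10°, letters A–R): 226.89/20 → 11 → L, 165.50/10 → 16 → Q; chars LQ.
Square (2°×1°, digits 0–9): 6.89/2 → 3, 5.50/1 → 5; chars 35.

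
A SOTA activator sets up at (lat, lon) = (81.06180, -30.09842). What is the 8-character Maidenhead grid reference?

Add 180° to longitude and 90° to latitude: 149.90158, 171.06180.
Field (20°×10°, letters A–R): 149.90158/20 → 7 → H, 171.06180/10 → 17 → R; chars HR.
Square (2°×1°, digits 0–9): 9.90158/2 → 4, 1.06180/1 → 1; chars 41.
Subsquare (5′×2.5′, letters a–x): 1.90158/0.0833333 → 22 → w, 0.06180/0.0416667 → 1 → b; chars wb.
Extended square (30″×15″, digits 0–9): 0.06825/0.00833333 → 8, 0.02013/0.00416667 → 4; chars 84.

HR41wb84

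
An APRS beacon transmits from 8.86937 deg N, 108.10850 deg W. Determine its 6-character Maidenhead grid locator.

DJ58wu

Shift to the Maidenhead origin (180°W, 90°S): lon 71.8915, lat 98.8694.
Field (20°×10°, letters A–R): 71.8915/20 → 3 → D, 98.8694/10 → 9 → J; chars DJ.
Square (2°×1°, digits 0–9): 11.8915/2 → 5, 8.8694/1 → 8; chars 58.
Subsquare (5′×2.5′, letters a–x): 1.8915/0.0833333 → 22 → w, 0.8694/0.0416667 → 20 → u; chars wu.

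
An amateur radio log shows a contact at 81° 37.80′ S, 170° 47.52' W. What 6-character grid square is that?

Add 180° to longitude and 90° to latitude: 9.2080, 8.3700.
Field: lon ⌊9.2080/20⌋ = 0 → A; lat ⌊8.3700/10⌋ = 0 → A.
Square: lon ⌊9.2080/2⌋ = 4; lat ⌊8.3700/1⌋ = 8.
Subsquare: lon ⌊1.2080/0.0833333⌋ = 14 → o; lat ⌊0.3700/0.0416667⌋ = 8 → i.

AA48oi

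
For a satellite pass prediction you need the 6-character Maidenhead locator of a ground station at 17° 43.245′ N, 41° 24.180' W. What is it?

GK97hr

Shift to the Maidenhead origin (180°W, 90°S): lon 138.5970, lat 107.7207.
Field: 138.5970/20 → 6 → G, 107.7207/10 → 10 → K; chars GK.
Square: 18.5970/2 → 9, 7.7207/1 → 7; chars 97.
Subsquare: 0.5970/0.0833333 → 7 → h, 0.7207/0.0416667 → 17 → r; chars hr.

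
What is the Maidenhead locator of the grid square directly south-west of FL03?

Longitude square 0; −1 → -1, wraps to 9, carry into field.
Longitude field F = 5; −1 → 4 = E.
Latitude square 3; −1 → 2.

EL92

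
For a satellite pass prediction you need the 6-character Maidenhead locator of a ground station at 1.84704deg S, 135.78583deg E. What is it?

PI78vd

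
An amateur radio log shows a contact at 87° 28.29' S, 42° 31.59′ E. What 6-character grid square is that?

Add 180° to longitude and 90° to latitude: 222.5265, 2.5285.
Field (20°×10°, letters A–R): 222.5265/20 → 11 → L, 2.5285/10 → 0 → A; chars LA.
Square (2°×1°, digits 0–9): 2.5265/2 → 1, 2.5285/1 → 2; chars 12.
Subsquare (5′×2.5′, letters a–x): 0.5265/0.0833333 → 6 → g, 0.5285/0.0416667 → 12 → m; chars gm.

LA12gm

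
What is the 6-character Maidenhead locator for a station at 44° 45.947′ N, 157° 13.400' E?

Offset from 180°W / 90°S: lon 337.2233°, lat 134.7658°.
Field (20°×10°, letters A–R): 337.2233/20 → 16 → Q, 134.7658/10 → 13 → N; chars QN.
Square (2°×1°, digits 0–9): 17.2233/2 → 8, 4.7658/1 → 4; chars 84.
Subsquare (5′×2.5′, letters a–x): 1.2233/0.0833333 → 14 → o, 0.7658/0.0416667 → 18 → s; chars os.

QN84os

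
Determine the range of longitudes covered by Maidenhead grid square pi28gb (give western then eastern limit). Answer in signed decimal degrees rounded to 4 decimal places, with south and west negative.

124.5000, 124.5833

Field P=15, I=8: +15·20° lon, +8·10° lat → SW at lon 120°, lat -10°.
Square 2, 8: +2·2° lon, +8·1° lat → SW at lon 124°, lat -2°.
Subsquare g=6, b=1: +6·0.0833333° lon, +1·0.0416667° lat → SW at lon 124.5°, lat -1.95833°.
Cell spans 0.0833333° lon × 0.0416667° lat.
west 124.5000, east 124.5833.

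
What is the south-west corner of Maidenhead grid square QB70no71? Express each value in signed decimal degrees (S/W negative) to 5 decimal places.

-79.41250, 155.14167

Field Q=16, B=1: +16·20° lon, +1·10° lat → SW at lon 140°, lat -80°.
Square 7, 0: +7·2° lon, +0·1° lat → SW at lon 154°, lat -80°.
Subsquare n=13, o=14: +13·0.0833333° lon, +14·0.0416667° lat → SW at lon 155.083°, lat -79.4167°.
Extended square 7, 1: +7·0.00833333° lon, +1·0.00416667° lat → SW at lon 155.142°, lat -79.4125°.
latitude -79.41250, longitude 155.14167.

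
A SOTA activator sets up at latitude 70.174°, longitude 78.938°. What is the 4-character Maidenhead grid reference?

Add 180° to longitude and 90° to latitude: 258.94, 160.17.
Field: 258.94/20 → 12 → M, 160.17/10 → 16 → Q; chars MQ.
Square: 18.94/2 → 9, 0.17/1 → 0; chars 90.

MQ90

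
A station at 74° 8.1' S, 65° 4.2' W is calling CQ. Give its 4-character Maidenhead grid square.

Add 180° to longitude and 90° to latitude: 114.93, 15.86.
Field: lon ⌊114.93/20⌋ = 5 → F; lat ⌊15.86/10⌋ = 1 → B.
Square: lon ⌊14.93/2⌋ = 7; lat ⌊5.86/1⌋ = 5.

FB75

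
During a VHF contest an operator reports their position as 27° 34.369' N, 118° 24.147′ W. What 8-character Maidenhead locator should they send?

Shift to the Maidenhead origin (180°W, 90°S): lon 61.59755, lat 117.57282.
Field: lon ⌊61.59755/20⌋ = 3 → D; lat ⌊117.57282/10⌋ = 11 → L.
Square: lon ⌊1.59755/2⌋ = 0; lat ⌊7.57282/1⌋ = 7.
Subsquare: lon ⌊1.59755/0.0833333⌋ = 19 → t; lat ⌊0.57282/0.0416667⌋ = 13 → n.
Extended square: lon ⌊0.01422/0.00833333⌋ = 1; lat ⌊0.03115/0.00416667⌋ = 7.

DL07tn17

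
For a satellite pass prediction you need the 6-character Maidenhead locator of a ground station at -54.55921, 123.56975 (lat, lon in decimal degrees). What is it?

PD15sk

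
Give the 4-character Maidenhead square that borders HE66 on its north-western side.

Longitude square 6; −1 → 5.
Latitude square 6; +1 → 7.

HE57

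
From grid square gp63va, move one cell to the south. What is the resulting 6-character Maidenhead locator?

Latitude subsquare a = 0; −1 → -1, wraps to 23 = x, carry into square.
Latitude square 3; −1 → 2.
The longitude characters are unchanged.

GP62vx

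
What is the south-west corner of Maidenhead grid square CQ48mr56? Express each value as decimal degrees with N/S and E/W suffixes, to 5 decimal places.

78.73333° N, 130.95833° W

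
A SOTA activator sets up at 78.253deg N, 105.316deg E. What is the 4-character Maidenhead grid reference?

Add 180° to longitude and 90° to latitude: 285.32, 168.25.
Field: lon ⌊285.32/20⌋ = 14 → O; lat ⌊168.25/10⌋ = 16 → Q.
Square: lon ⌊5.32/2⌋ = 2; lat ⌊8.25/1⌋ = 8.

OQ28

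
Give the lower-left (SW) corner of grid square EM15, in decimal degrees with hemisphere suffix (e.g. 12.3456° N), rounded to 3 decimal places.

35.000° N, 98.000° W

Field E=4, M=12: +4·20° lon, +12·10° lat → SW at lon -100°, lat 30°.
Square 1, 5: +1·2° lon, +5·1° lat → SW at lon -98°, lat 35°.
latitude 35.000° N, longitude 98.000° W.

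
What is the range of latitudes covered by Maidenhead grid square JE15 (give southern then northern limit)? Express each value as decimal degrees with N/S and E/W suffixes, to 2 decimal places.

45.00° S, 44.00° S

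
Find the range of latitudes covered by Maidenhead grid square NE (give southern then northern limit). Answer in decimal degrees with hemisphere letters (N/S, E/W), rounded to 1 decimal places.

Field N=13, E=4: +13·20° lon, +4·10° lat → SW at lon 80°, lat -50°.
Cell spans 20° lon × 10° lat.
south 50.0° S, north 40.0° S.

50.0° S, 40.0° S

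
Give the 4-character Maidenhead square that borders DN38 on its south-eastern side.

DN47

Longitude square 3; +1 → 4.
Latitude square 8; −1 → 7.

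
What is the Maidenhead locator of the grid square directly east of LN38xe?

LN48ae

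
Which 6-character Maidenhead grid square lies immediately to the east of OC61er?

Longitude subsquare e = 4; +1 → 5 = f.
The latitude characters are unchanged.

OC61fr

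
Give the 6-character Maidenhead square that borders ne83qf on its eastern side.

NE83rf

Longitude subsquare q = 16; +1 → 17 = r.
The latitude characters are unchanged.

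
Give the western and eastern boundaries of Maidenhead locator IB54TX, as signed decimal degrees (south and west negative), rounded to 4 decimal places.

-8.4167, -8.3333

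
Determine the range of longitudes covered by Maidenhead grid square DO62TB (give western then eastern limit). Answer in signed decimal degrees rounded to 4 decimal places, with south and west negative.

Field D=3, O=14: +3·20° lon, +14·10° lat → SW at lon -120°, lat 50°.
Square 6, 2: +6·2° lon, +2·1° lat → SW at lon -108°, lat 52°.
Subsquare t=19, b=1: +19·0.0833333° lon, +1·0.0416667° lat → SW at lon -106.417°, lat 52.0417°.
Cell spans 0.0833333° lon × 0.0416667° lat.
west -106.4167, east -106.3333.

-106.4167, -106.3333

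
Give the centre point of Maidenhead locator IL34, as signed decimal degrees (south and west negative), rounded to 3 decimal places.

24.500, -13.000

Field I=8, L=11: +8·20° lon, +11·10° lat → SW at lon -20°, lat 20°.
Square 3, 4: +3·2° lon, +4·1° lat → SW at lon -14°, lat 24°.
Cell spans 2° lon × 1° lat. Centre is SW corner plus half of each.
latitude 24.500, longitude -13.000.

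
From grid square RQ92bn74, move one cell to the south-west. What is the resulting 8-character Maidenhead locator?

RQ92bn63

Longitude extended square 7; −1 → 6.
Latitude extended square 4; −1 → 3.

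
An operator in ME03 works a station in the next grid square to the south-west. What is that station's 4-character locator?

LE92

Longitude square 0; −1 → -1, wraps to 9, carry into field.
Longitude field M = 12; −1 → 11 = L.
Latitude square 3; −1 → 2.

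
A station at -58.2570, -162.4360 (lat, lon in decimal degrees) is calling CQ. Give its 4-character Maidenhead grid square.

AD81

Offset from 180°W / 90°S: lon 17.56°, lat 31.74°.
Field: lon ⌊17.56/20⌋ = 0 → A; lat ⌊31.74/10⌋ = 3 → D.
Square: lon ⌊17.56/2⌋ = 8; lat ⌊1.74/1⌋ = 1.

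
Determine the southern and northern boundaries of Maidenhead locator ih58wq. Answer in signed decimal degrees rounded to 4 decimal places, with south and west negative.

-11.3333, -11.2917

Field I=8, H=7: +8·20° lon, +7·10° lat → SW at lon -20°, lat -20°.
Square 5, 8: +5·2° lon, +8·1° lat → SW at lon -10°, lat -12°.
Subsquare w=22, q=16: +22·0.0833333° lon, +16·0.0416667° lat → SW at lon -8.16667°, lat -11.3333°.
Cell spans 0.0833333° lon × 0.0416667° lat.
south -11.3333, north -11.2917.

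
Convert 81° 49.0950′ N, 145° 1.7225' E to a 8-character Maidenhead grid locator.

QR21mt36

Shift to the Maidenhead origin (180°W, 90°S): lon 325.02871, lat 171.81825.
Field (20°×10°, letters A–R): 325.02871/20 → 16 → Q, 171.81825/10 → 17 → R; chars QR.
Square (2°×1°, digits 0–9): 5.02871/2 → 2, 1.81825/1 → 1; chars 21.
Subsquare (5′×2.5′, letters a–x): 1.02871/0.0833333 → 12 → m, 0.81825/0.0416667 → 19 → t; chars mt.
Extended square (30″×15″, digits 0–9): 0.02871/0.00833333 → 3, 0.02658/0.00416667 → 6; chars 36.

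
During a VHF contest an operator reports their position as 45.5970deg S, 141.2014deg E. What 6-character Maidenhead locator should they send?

QE04oj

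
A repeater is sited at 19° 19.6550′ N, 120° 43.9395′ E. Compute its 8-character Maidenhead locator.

Offset from 180°W / 90°S: lon 300.73233°, lat 109.32758°.
Field (20°×10°, letters A–R): 300.73233/20 → 15 → P, 109.32758/10 → 10 → K; chars PK.
Square (2°×1°, digits 0–9): 0.73233/2 → 0, 9.32758/1 → 9; chars 09.
Subsquare (5′×2.5′, letters a–x): 0.73233/0.0833333 → 8 → i, 0.32758/0.0416667 → 7 → h; chars ih.
Extended square (30″×15″, digits 0–9): 0.06566/0.00833333 → 7, 0.03592/0.00416667 → 8; chars 78.

PK09ih78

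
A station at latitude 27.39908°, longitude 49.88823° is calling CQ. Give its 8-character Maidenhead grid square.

LL47wj65

Offset from 180°W / 90°S: lon 229.88823°, lat 117.39908°.
Field: lon ⌊229.88823/20⌋ = 11 → L; lat ⌊117.39908/10⌋ = 11 → L.
Square: lon ⌊9.88823/2⌋ = 4; lat ⌊7.39908/1⌋ = 7.
Subsquare: lon ⌊1.88823/0.0833333⌋ = 22 → w; lat ⌊0.39908/0.0416667⌋ = 9 → j.
Extended square: lon ⌊0.05490/0.00833333⌋ = 6; lat ⌊0.02408/0.00416667⌋ = 5.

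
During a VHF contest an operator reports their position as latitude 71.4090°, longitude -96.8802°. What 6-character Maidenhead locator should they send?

EQ11nj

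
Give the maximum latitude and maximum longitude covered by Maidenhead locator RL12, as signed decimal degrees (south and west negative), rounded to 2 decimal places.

Field R=17, L=11: +17·20° lon, +11·10° lat → SW at lon 160°, lat 20°.
Square 1, 2: +1·2° lon, +2·1° lat → SW at lon 162°, lat 22°.
Cell spans 2° lon × 1° lat. NE corner is SW corner plus one full cell.
latitude 23.00, longitude 164.00.

23.00, 164.00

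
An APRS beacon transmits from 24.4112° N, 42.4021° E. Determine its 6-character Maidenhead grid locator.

Add 180° to longitude and 90° to latitude: 222.4021, 114.4112.
Field (20°×10°, letters A–R): lon ⌊222.4021/20⌋ = 11 → L; lat ⌊114.4112/10⌋ = 11 → L.
Square (2°×1°, digits 0–9): lon ⌊2.4021/2⌋ = 1; lat ⌊4.4112/1⌋ = 4.
Subsquare (5′×2.5′, letters a–x): lon ⌊0.4021/0.0833333⌋ = 4 → e; lat ⌊0.4112/0.0416667⌋ = 9 → j.

LL14ej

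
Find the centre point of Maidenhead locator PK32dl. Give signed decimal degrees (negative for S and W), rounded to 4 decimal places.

12.4792, 126.2917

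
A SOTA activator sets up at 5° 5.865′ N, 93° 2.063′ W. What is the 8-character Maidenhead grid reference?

EJ35lc53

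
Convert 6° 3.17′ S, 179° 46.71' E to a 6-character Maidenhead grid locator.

RI93vw

Add 180° to longitude and 90° to latitude: 359.7785, 83.9472.
Field (20°×10°, letters A–R): lon ⌊359.7785/20⌋ = 17 → R; lat ⌊83.9472/10⌋ = 8 → I.
Square (2°×1°, digits 0–9): lon ⌊19.7785/2⌋ = 9; lat ⌊3.9472/1⌋ = 3.
Subsquare (5′×2.5′, letters a–x): lon ⌊1.7785/0.0833333⌋ = 21 → v; lat ⌊0.9472/0.0416667⌋ = 22 → w.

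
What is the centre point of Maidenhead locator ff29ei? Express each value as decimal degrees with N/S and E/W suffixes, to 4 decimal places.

Field F=5, F=5: +5·20° lon, +5·10° lat → SW at lon -80°, lat -40°.
Square 2, 9: +2·2° lon, +9·1° lat → SW at lon -76°, lat -31°.
Subsquare e=4, i=8: +4·0.0833333° lon, +8·0.0416667° lat → SW at lon -75.6667°, lat -30.6667°.
Cell spans 0.0833333° lon × 0.0416667° lat. Centre is SW corner plus half of each.
latitude 30.6458° S, longitude 75.6250° W.

30.6458° S, 75.6250° W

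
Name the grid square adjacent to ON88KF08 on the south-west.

Longitude extended square 0; −1 → -1, wraps to 9, carry into subsquare.
Longitude subsquare k = 10; −1 → 9 = j.
Latitude extended square 8; −1 → 7.

ON88jf97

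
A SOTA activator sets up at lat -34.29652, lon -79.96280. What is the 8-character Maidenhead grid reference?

FF05aq48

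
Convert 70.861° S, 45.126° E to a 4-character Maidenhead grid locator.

Offset from 180°W / 90°S: lon 225.13°, lat 19.14°.
Field: 225.13/20 → 11 → L, 19.14/10 → 1 → B; chars LB.
Square: 5.13/2 → 2, 9.14/1 → 9; chars 29.

LB29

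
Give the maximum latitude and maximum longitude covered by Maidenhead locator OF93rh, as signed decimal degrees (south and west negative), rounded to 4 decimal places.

-36.6667, 119.5000

Field O=14, F=5: +14·20° lon, +5·10° lat → SW at lon 100°, lat -40°.
Square 9, 3: +9·2° lon, +3·1° lat → SW at lon 118°, lat -37°.
Subsquare r=17, h=7: +17·0.0833333° lon, +7·0.0416667° lat → SW at lon 119.417°, lat -36.7083°.
Cell spans 0.0833333° lon × 0.0416667° lat. NE corner is SW corner plus one full cell.
latitude -36.6667, longitude 119.5000.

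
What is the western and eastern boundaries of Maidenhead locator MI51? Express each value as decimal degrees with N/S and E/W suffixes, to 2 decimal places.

70.00° E, 72.00° E

Field M=12, I=8: +12·20° lon, +8·10° lat → SW at lon 60°, lat -10°.
Square 5, 1: +5·2° lon, +1·1° lat → SW at lon 70°, lat -9°.
Cell spans 2° lon × 1° lat.
west 70.00° E, east 72.00° E.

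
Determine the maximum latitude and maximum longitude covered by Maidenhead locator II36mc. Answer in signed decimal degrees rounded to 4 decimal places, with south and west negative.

Field I=8, I=8: +8·20° lon, +8·10° lat → SW at lon -20°, lat -10°.
Square 3, 6: +3·2° lon, +6·1° lat → SW at lon -14°, lat -4°.
Subsquare m=12, c=2: +12·0.0833333° lon, +2·0.0416667° lat → SW at lon -13°, lat -3.91667°.
Cell spans 0.0833333° lon × 0.0416667° lat. NE corner is SW corner plus one full cell.
latitude -3.8750, longitude -12.9167.

-3.8750, -12.9167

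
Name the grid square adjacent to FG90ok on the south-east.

Longitude subsquare o = 14; +1 → 15 = p.
Latitude subsquare k = 10; −1 → 9 = j.

FG90pj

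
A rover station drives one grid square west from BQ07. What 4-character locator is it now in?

AQ97

Longitude square 0; −1 → -1, wraps to 9, carry into field.
Longitude field B = 1; −1 → 0 = A.
The latitude characters are unchanged.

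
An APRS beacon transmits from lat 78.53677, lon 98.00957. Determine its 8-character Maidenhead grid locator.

NQ98am18

Shift to the Maidenhead origin (180°W, 90°S): lon 278.00957, lat 168.53677.
Field (20°×10°, letters A–R): 278.00957/20 → 13 → N, 168.53677/10 → 16 → Q; chars NQ.
Square (2°×1°, digits 0–9): 18.00957/2 → 9, 8.53677/1 → 8; chars 98.
Subsquare (5′×2.5′, letters a–x): 0.00957/0.0833333 → 0 → a, 0.53677/0.0416667 → 12 → m; chars am.
Extended square (30″×15″, digits 0–9): 0.00957/0.00833333 → 1, 0.03677/0.00416667 → 8; chars 18.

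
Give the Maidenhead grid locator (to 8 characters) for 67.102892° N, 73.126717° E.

Add 180° to longitude and 90° to latitude: 253.12672, 157.10289.
Field: 253.12672/20 → 12 → M, 157.10289/10 → 15 → P; chars MP.
Square: 13.12672/2 → 6, 7.10289/1 → 7; chars 67.
Subsquare: 1.12672/0.0833333 → 13 → n, 0.10289/0.0416667 → 2 → c; chars nc.
Extended square: 0.04338/0.00833333 → 5, 0.01956/0.00416667 → 4; chars 54.

MP67nc54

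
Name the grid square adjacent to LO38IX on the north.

LO39ia

Latitude subsquare x = 23; +1 → 24, wraps to 0 = a, carry into square.
Latitude square 8; +1 → 9.
The longitude characters are unchanged.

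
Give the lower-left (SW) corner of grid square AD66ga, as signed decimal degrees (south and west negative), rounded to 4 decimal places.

-54.0000, -167.5000

Field A=0, D=3: +0·20° lon, +3·10° lat → SW at lon -180°, lat -60°.
Square 6, 6: +6·2° lon, +6·1° lat → SW at lon -168°, lat -54°.
Subsquare g=6, a=0: +6·0.0833333° lon, +0·0.0416667° lat → SW at lon -167.5°, lat -54°.
latitude -54.0000, longitude -167.5000.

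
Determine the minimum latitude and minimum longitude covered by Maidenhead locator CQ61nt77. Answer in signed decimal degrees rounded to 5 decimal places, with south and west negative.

71.82083, -126.85833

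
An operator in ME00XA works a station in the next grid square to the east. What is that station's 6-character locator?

Longitude subsquare x = 23; +1 → 24, wraps to 0 = a, carry into square.
Longitude square 0; +1 → 1.
The latitude characters are unchanged.

ME10aa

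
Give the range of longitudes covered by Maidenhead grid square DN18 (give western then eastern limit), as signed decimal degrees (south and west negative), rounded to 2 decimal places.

-118.00, -116.00

Field D=3, N=13: +3·20° lon, +13·10° lat → SW at lon -120°, lat 40°.
Square 1, 8: +1·2° lon, +8·1° lat → SW at lon -118°, lat 48°.
Cell spans 2° lon × 1° lat.
west -118.00, east -116.00.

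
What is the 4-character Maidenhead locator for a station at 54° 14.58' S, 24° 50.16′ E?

Offset from 180°W / 90°S: lon 204.84°, lat 35.76°.
Field (20°×10°, letters A–R): 204.84/20 → 10 → K, 35.76/10 → 3 → D; chars KD.
Square (2°×1°, digits 0–9): 4.84/2 → 2, 5.76/1 → 5; chars 25.

KD25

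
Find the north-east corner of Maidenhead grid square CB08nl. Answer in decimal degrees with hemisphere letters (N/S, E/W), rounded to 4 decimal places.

Field C=2, B=1: +2·20° lon, +1·10° lat → SW at lon -140°, lat -80°.
Square 0, 8: +0·2° lon, +8·1° lat → SW at lon -140°, lat -72°.
Subsquare n=13, l=11: +13·0.0833333° lon, +11·0.0416667° lat → SW at lon -138.917°, lat -71.5417°.
Cell spans 0.0833333° lon × 0.0416667° lat. NE corner is SW corner plus one full cell.
latitude 71.5000° S, longitude 138.8333° W.

71.5000° S, 138.8333° W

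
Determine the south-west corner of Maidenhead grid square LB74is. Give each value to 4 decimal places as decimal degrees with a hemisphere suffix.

75.2500° S, 54.6667° E

Field L=11, B=1: +11·20° lon, +1·10° lat → SW at lon 40°, lat -80°.
Square 7, 4: +7·2° lon, +4·1° lat → SW at lon 54°, lat -76°.
Subsquare i=8, s=18: +8·0.0833333° lon, +18·0.0416667° lat → SW at lon 54.6667°, lat -75.25°.
latitude 75.2500° S, longitude 54.6667° E.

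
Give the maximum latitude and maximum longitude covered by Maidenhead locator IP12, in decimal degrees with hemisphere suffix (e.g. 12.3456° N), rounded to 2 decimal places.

63.00° N, 16.00° W

Field I=8, P=15: +8·20° lon, +15·10° lat → SW at lon -20°, lat 60°.
Square 1, 2: +1·2° lon, +2·1° lat → SW at lon -18°, lat 62°.
Cell spans 2° lon × 1° lat. NE corner is SW corner plus one full cell.
latitude 63.00° N, longitude 16.00° W.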